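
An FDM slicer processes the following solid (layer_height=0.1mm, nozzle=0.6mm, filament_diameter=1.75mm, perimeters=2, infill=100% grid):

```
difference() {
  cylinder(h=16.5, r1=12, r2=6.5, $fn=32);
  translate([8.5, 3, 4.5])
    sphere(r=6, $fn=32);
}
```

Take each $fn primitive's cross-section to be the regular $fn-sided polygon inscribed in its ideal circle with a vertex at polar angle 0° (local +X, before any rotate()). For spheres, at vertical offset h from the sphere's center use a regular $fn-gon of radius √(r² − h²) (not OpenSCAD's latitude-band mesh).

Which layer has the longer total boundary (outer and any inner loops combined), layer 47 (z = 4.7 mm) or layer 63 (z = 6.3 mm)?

Layer 47 (z = 4.7): the cone (r1=12→r2=6.5) has section circumradius 10.433 here — a regular 32-gon (perimeter = 2·32·10.433·sin(180°/32) = 65.45 mm); the r=6 sphere at (8.5, 3) slices to a regular 32-gon of circumradius 5.997 (√(r²−h²) with h=0.2 from center) (perimeter = 2·32·5.997·sin(180°/32) = 37.62 mm); Taking the first minus the rest: starting from the cone, the r=6 sphere at (8.5, 3) partially overlaps it — only the 65.46 mm² overlap (of its 112.25 mm²) is removed, clipping the outline — boundary = 70.56 mm. So its perimeter = 70.56 mm. Layer 63 (z = 6.3): the cone (r1=12→r2=6.5) has section circumradius 9.900 here — a regular 32-gon (perimeter = 2·32·9.900·sin(180°/32) = 62.10 mm); the r=6 sphere at (8.5, 3) contributes a regular 32-gon of circumradius √(6²−1.8²) = 5.724 (perimeter = 2·32·5.724·sin(180°/32) = 35.90 mm); After the difference (first − rest): starting from the cone, the r=6 sphere at (8.5, 3) partially overlaps it — only the 54.29 mm² overlap (of its 102.26 mm²) is removed, clipping the outline — boundary = 66.20 mm. So its perimeter = 66.20 mm. Layer 47 is larger (70.56 vs 66.20 mm).

layer 47 (z = 4.7 mm)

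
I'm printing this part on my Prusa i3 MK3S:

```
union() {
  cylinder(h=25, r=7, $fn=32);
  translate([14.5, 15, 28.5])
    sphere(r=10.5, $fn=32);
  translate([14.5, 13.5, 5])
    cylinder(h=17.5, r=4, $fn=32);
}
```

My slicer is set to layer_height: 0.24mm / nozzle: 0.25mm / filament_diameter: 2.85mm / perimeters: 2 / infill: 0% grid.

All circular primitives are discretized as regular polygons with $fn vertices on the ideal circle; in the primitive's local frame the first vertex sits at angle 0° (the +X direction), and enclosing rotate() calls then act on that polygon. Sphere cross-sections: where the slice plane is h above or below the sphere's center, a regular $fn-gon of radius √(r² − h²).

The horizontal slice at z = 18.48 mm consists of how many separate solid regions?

2

At z = 18.48 mm: the cylinder: section is a regular 32-gon, circumradius r=7; the r=10.5 sphere at (14.5, 15) contributes a regular 32-gon of circumradius √(10.5²−10.02²) = 3.138; the r=4 cylinder at (14.5, 13.5) gives a regular 32-gon of circumradius 4 (constant along its height); Merging all regions: the regions partially overlap (shared area 27.91 mm²), so overlapping operands fuse into one piece — 2 connected regions. The result has 2 disconnected regions.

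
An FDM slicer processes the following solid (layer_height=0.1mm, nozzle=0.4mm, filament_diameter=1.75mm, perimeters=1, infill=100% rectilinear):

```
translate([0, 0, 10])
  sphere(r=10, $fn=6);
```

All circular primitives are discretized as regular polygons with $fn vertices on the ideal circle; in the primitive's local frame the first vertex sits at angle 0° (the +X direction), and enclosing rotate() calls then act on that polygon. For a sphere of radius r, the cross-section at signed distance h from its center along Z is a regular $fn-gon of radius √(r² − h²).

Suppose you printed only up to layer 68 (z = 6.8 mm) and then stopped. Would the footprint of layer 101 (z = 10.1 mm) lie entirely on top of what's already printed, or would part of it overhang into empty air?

part overhangs

Compare the two slices. At z = 6.8: the sphere: section is a regular 6-gon, circumradius = √(r²−h²) = √(10²−3.2²) = 9.474 (area = (6/2)·9.474²·sin(360°/6) = 233.20 mm²). At z = 10.1: the r=10 sphere slices to a regular 6-gon of circumradius 9.999 (√(r²−h²) with h=0.1 from center) (area = (6/2)·9.999²·sin(360°/6) = 259.78 mm²). Checking containment: at z = 10.1 the cross-section extends beyond the z = 6.8 cross-section by about 26.58 mm².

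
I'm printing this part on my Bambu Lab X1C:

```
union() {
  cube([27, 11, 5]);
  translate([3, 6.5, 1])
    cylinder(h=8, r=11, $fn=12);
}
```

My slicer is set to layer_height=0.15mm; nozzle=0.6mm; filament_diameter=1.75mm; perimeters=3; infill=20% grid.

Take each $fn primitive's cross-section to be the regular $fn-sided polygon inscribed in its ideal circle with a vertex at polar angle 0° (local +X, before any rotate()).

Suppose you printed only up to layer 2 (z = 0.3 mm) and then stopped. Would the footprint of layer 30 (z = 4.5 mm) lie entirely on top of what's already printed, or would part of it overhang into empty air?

Compare the two slices. At z = 0.3: the cube (footprint 27×11) is included at this height (area 297.00 mm²); the cylinder at (3, 6.5) is absent (z outside [1, 9]); Merging all regions: only the 27×11 cube is present, so the union is just that shape — area = 297.00 mm². At z = 4.5: the cube is present — its section is the full 27×11 rectangle (area 297.00 mm²); the cylinder at (3, 6.5): section is a regular 12-gon, circumradius r=11 (area = (12/2)·11.000²·sin(360°/12) = 363.00 mm²); Taking the union: the regions partially overlap — summed areas 660.00 mm² minus the doubly-counted overlap 145.26 mm² gives 514.74 mm² — area = 514.74 mm². Checking containment: at z = 4.5 the cross-section extends beyond the z = 0.3 cross-section by about 217.74 mm².

part overhangs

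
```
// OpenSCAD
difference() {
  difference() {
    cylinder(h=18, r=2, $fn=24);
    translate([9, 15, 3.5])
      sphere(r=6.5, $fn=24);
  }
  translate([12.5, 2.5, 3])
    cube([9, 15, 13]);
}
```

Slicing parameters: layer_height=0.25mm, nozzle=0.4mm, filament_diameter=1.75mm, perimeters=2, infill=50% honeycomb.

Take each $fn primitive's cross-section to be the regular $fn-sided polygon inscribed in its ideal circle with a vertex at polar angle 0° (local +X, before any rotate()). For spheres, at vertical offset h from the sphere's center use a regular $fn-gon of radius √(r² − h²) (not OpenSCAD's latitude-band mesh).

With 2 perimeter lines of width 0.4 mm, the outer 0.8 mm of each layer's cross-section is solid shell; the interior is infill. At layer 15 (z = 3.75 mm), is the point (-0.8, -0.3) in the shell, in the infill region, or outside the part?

At z = 3.75 mm: the r=2 cylinder gives a regular 24-gon of circumradius 2 (constant along its height); the r=6.5 sphere at (9, 15) contributes a regular 24-gon of circumradius √(6.5²−0.25²) = 6.495; Subtracting the remaining from the first: starting from the r=2 cylinder, the r=6.5 sphere at (9, 15) misses the remaining region (no effect) — 1 connected region; the cube at (12.5, 2.5) (footprint 9×15) is included at this height; Taking the first minus the rest: starting from the result so far, the 9×15 cube at (12.5, 2.5) misses the remaining region (no effect) — 1 connected region. Overall, the cross-section is a single solid region. The nearest boundary edge runs (-1.73, -1.00)→(-1.93, -0.52); distance from the point to it = 1.13 mm. The point is inside the cross-section and 1.13 mm from the nearest boundary — more than the 0.8 mm shell width (2 × 0.4), so it's in the infill interior.

infill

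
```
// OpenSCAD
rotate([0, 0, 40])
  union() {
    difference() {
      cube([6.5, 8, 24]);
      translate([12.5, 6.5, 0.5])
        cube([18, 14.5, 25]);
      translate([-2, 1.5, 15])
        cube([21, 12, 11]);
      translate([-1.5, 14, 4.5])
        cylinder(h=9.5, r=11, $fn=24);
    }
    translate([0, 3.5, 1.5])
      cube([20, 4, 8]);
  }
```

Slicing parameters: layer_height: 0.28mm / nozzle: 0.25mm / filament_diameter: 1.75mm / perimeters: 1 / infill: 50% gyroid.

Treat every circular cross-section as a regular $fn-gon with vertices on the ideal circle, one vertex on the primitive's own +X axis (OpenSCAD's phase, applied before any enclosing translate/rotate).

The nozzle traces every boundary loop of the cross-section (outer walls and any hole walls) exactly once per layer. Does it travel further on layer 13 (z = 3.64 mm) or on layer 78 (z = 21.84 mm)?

layer 13 (z = 3.64 mm)

Layer 13 (z = 3.64): the 6.5×8 cube contributes its full rectangle (perimeter 29.00 mm); the cube at (12.5, 6.5) (footprint 18×14.5) is included at this height (perimeter 65.00 mm); the cube at (-2, 1.5) is not intersected at this z (z outside [15, 26]); the cylinder at (-1.5, 14) is not intersected at this z (z outside [4.5, 14]); Subtracting the remaining from the first: starting from the 6.5×8 cube, the 18×14.5 cube at (12.5, 6.5) misses the remaining region (no effect) — boundary = 29.00 mm; the cube at (0, 3.5) is present — its section is the full 20×4 rectangle (perimeter 48.00 mm); Combining (union): the regions partially overlap (shared area 26.00 mm²), so the edge portions inside another operand are dropped and the merged outline is re-measured after clipping — boundary = 56.00 mm; (whole slice rotated 40° about Z — lengths, areas and connectivity unchanged). So its perimeter = 56.00 mm. Layer 78 (z = 21.84): the 6.5×8 cube contributes its full rectangle (perimeter 29.00 mm); the 18×14.5 cube at (12.5, 6.5) contributes its full rectangle (perimeter 65.00 mm); the 21×12 cube at (-2, 1.5) contributes its full rectangle (perimeter 66.00 mm); the cylinder at (-1.5, 14) does not reach this height (z outside [4.5, 14]); Taking the first minus the rest: starting from the 6.5×8 cube, the 18×14.5 cube at (12.5, 6.5) misses the remaining region (no effect); the 21×12 cube at (-2, 1.5) partially overlaps it — only the 42.25 mm² overlap (of its 252.00 mm²) is removed, clipping the outline — boundary = 16.00 mm; the cube at (0, 3.5) does not reach this height (z outside [1.5, 9.5]); Combining (union): only the result so far is present, so the union is just that shape — boundary = 16.00 mm; (whole slice rotated 40° about Z — lengths, areas and connectivity unchanged). So its perimeter = 16.00 mm. Layer 13 is larger (56.00 vs 16.00 mm).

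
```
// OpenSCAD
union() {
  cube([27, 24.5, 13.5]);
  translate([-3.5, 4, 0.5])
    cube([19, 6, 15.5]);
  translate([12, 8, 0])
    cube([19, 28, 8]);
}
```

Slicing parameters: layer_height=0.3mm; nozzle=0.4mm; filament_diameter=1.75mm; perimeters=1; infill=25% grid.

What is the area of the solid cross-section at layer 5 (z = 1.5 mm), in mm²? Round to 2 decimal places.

967.00 mm²

At z = 1.5 mm: the cube (footprint 27×24.5) is included at this height (area 661.50 mm²); the cube at (-3.5, 4) (footprint 19×6) is included at this height (area 114.00 mm²); the cube at (12, 8) is present — its section is the full 19×28 rectangle (area 532.00 mm²); Combining (union): the regions partially overlap — summed areas 1307.50 mm² minus the doubly-counted overlap 340.50 mm² gives 967.00 mm² — area = 967.00 mm². Overall, the cross-section is a single solid region. Net area = 967.00 mm².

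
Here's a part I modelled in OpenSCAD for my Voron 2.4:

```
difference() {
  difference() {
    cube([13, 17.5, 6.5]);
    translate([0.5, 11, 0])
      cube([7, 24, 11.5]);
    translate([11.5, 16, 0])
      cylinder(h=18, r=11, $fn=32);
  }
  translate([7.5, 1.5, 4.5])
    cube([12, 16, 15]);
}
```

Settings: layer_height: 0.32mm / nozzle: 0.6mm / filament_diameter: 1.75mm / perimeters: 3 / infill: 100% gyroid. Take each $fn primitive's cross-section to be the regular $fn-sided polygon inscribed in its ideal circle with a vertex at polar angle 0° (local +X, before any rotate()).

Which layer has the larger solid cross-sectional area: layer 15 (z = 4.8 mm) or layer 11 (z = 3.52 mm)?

Layer 15 (z = 4.8): the cube (footprint 13×17.5) is included at this height (area 227.50 mm²); the cube at (0.5, 11) is present — its section is the full 7×24 rectangle (area 168.00 mm²); the r=11 cylinder at (11.5, 16) contributes a regular 32-gon of circumradius 11 (area = (32/2)·11.000²·sin(360°/32) = 377.69 mm²); Subtracting the remaining from the first: starting from the 13×17.5 cube (227.50 mm²), the 7×24 cube at (0.5, 11) partially overlaps it — only the 45.50 mm² overlap (of its 168.00 mm²) is removed, clipping the outline; the r=11 cylinder at (11.5, 16) partially overlaps it — only the 86.20 mm² overlap (of its 377.69 mm²) is removed, clipping the outline — area = 95.80 mm²; the cube at (7.5, 1.5) (footprint 12×16) is included at this height (area 192.00 mm²); After the difference (first − rest): starting from that combined region (95.80 mm²), the 12×16 cube at (7.5, 1.5) partially overlaps it — only the 20.50 mm² overlap (of its 192.00 mm²) is removed, clipping the outline — area = 75.30 mm². So its area = 75.30 mm². Layer 11 (z = 3.52): the cube (footprint 13×17.5) is included at this height (area 227.50 mm²); the cube at (0.5, 11) is present — its section is the full 7×24 rectangle (area 168.00 mm²); the r=11 cylinder at (11.5, 16) contributes a regular 32-gon of circumradius 11 (area = (32/2)·11.000²·sin(360°/32) = 377.69 mm²); Taking the first minus the rest: starting from the 13×17.5 cube (227.50 mm²), the 7×24 cube at (0.5, 11) partially overlaps it — only the 45.50 mm² overlap (of its 168.00 mm²) is removed, clipping the outline; the r=11 cylinder at (11.5, 16) partially overlaps it — only the 86.20 mm² overlap (of its 377.69 mm²) is removed, clipping the outline — area = 95.80 mm²; the cube at (7.5, 1.5) is absent (z outside [4.5, 19.5]); Taking the first minus the rest: none of the subtracted shapes is present at this height, so that combined region is unchanged — area = 95.80 mm². So its area = 95.80 mm². Layer 11 is larger (95.80 vs 75.30 mm²).

layer 11 (z = 3.52 mm)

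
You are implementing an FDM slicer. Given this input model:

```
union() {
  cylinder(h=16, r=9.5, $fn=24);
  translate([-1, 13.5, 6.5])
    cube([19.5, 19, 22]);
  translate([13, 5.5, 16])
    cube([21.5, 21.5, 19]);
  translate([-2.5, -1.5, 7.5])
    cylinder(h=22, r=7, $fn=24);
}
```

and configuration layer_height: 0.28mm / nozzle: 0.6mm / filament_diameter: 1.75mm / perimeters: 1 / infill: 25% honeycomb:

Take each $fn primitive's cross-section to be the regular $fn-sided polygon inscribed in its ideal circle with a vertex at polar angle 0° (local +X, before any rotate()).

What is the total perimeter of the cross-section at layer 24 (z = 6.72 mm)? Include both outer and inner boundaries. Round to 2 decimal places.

136.52 mm

At z = 6.72 mm: the r=9.5 cylinder contributes a regular 24-gon of circumradius 9.5 (perimeter = 2·24·9.500·sin(180°/24) = 59.52 mm); the 19.5×19 cube at (-1, 13.5) contributes its full rectangle (perimeter 77.00 mm); the cube at (13, 5.5) is not intersected at this z (z outside [16, 35]); the cylinder at (-2.5, -1.5) is not intersected at this z (z outside [7.5, 29.5]); Merging all regions: the 2 present regions are separate (no shared area or edge), so areas and boundary lengths simply add and each stays a separate island — boundary = 136.52 mm. Overall, the cross-section has 2 separate islands. Total boundary length (outer) = 136.52 mm.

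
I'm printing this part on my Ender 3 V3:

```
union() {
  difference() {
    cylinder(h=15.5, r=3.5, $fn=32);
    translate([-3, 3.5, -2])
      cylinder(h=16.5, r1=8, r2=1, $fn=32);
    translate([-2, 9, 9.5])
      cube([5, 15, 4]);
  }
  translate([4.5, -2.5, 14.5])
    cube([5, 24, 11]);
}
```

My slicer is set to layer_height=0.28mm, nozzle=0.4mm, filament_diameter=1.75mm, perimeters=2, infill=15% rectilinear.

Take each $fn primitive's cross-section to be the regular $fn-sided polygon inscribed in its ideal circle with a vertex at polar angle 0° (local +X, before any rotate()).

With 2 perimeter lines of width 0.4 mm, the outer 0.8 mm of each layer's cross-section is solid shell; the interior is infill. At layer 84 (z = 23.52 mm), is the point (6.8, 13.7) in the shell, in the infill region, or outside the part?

infill

At z = 23.52 mm: the cylinder does not reach this height (z outside [0, 15.5]); the cone at (-3, 3.5) is absent (z outside [-2, 14.5]); the cube at (-2, 9) is absent (z outside [9.5, 13.5]); After the difference (first − rest): the first operand is absent here, so nothing remains; the cube at (4.5, -2.5) is present — its section is the full 5×24 rectangle; Taking the union: only the 5×24 cube at (4.5, -2.5) is present, so the union is just that shape — 1 connected region. Overall, the cross-section is a single solid region. The nearest boundary edge runs (4.50, 21.50)→(4.50, -2.50); distance from the point to it = 2.30 mm. The point is inside the cross-section and 2.30 mm from the nearest boundary — more than the 0.8 mm shell width (2 × 0.4), so it's in the infill interior.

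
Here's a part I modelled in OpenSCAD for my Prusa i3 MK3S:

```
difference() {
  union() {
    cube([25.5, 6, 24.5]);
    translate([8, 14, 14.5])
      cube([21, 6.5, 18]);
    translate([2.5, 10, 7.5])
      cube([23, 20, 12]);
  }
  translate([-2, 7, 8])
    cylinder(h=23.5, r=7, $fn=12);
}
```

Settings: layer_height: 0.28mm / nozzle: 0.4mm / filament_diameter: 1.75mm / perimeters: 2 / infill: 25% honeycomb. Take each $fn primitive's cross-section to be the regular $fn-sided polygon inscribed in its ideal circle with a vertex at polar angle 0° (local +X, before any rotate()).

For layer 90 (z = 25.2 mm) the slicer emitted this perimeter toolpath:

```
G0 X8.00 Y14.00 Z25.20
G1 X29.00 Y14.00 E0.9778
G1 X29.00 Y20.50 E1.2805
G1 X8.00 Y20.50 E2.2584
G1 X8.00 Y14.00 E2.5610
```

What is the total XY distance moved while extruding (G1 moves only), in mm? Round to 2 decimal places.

Sum the Euclidean lengths of each G1 segment: total = 55.00 mm.

55.00 mm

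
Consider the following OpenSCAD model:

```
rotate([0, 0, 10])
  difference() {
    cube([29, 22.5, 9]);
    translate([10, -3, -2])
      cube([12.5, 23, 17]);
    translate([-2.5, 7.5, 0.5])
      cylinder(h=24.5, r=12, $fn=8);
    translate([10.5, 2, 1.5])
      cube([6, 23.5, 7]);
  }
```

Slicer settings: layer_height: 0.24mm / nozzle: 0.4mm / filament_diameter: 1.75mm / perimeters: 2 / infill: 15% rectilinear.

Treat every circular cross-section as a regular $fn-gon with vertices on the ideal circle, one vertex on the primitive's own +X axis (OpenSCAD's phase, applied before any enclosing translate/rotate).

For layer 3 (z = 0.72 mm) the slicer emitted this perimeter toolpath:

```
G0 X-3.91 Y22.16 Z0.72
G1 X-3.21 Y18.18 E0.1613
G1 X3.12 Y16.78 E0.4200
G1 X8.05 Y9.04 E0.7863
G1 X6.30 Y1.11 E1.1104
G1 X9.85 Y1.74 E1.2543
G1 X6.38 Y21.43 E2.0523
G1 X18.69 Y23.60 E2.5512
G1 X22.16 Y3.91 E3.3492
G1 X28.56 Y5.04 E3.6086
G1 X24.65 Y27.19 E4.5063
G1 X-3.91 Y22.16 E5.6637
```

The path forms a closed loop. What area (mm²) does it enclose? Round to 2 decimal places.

269.81 mm²

Apply the shoelace formula to the sequence of (X, Y) vertices; enclosed area = 269.81 mm².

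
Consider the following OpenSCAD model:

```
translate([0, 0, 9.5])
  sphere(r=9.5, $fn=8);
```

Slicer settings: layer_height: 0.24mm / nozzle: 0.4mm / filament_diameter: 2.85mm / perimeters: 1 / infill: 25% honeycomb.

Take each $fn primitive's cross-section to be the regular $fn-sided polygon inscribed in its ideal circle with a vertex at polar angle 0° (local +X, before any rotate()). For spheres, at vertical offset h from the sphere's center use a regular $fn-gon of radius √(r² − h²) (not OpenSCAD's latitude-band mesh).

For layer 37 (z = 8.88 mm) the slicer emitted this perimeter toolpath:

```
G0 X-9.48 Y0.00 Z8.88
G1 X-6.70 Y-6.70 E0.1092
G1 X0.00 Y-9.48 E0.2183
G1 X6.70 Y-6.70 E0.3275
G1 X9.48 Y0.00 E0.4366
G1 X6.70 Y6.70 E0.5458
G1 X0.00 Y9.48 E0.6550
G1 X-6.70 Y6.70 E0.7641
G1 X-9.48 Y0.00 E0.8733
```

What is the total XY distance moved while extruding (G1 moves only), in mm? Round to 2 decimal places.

58.03 mm

Sum the Euclidean lengths of each G1 segment: total = 58.03 mm.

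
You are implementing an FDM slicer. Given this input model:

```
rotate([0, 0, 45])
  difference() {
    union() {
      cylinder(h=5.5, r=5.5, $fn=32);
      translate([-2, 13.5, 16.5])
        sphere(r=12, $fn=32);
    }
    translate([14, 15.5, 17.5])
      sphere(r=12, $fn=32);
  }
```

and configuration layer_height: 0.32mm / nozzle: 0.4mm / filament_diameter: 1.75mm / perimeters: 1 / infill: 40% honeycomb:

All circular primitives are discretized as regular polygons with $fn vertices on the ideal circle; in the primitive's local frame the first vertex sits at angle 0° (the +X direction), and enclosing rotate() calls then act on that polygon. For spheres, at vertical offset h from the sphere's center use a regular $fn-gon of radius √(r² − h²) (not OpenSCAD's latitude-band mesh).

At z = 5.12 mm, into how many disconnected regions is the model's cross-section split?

2

At z = 5.12 mm: the r=5.5 cylinder gives a regular 32-gon of circumradius 5.5 (constant along its height); the r=12 sphere at (-2, 13.5) contributes a regular 32-gon of circumradius √(12²−11.38²) = 3.807; Combining (union): the 2 present regions are separate (no shared area or edge), so areas and boundary lengths simply add and each stays a separate island — 2 connected regions; the sphere at (14, 15.5) is not intersected at this z (|z−center|=12.380 > r=12); After the difference (first − rest): none of the subtracted shapes is present at this height, so the result so far is unchanged — 2 connected regions; (whole slice rotated 45° about Z — lengths, areas and connectivity unchanged). The result has 2 disconnected regions.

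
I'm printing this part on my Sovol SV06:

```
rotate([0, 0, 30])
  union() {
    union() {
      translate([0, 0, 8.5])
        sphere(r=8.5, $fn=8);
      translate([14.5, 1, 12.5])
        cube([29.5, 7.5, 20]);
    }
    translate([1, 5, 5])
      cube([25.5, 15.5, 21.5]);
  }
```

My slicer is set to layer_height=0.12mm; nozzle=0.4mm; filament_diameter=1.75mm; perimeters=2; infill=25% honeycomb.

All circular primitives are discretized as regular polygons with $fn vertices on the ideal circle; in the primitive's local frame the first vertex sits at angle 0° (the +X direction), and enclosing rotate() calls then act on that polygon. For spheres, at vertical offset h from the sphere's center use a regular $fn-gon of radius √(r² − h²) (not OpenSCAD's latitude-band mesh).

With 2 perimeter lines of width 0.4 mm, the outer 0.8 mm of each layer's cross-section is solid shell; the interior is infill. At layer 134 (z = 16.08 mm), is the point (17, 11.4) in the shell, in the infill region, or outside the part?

shell

At z = 16.08 mm: the sphere: section is a regular 8-gon, circumradius = √(r²−h²) = √(8.5²−7.58²) = 3.846; the 29.5×7.5 cube at (14.5, 1) contributes its full rectangle; Combining (union): the 2 present regions are separate (no shared area or edge), so areas and boundary lengths simply add and each stays a separate island — 2 connected regions; the 25.5×15.5 cube at (1, 5) contributes its full rectangle; Taking the union: the regions partially overlap (shared area 42.00 mm²), so overlapping operands fuse into one piece — 2 connected regions; (rotated 30° about Z; rotation is an isometry so areas/perimeters/island counts are preserved). Overall, the cross-section has 2 separate islands. Undo the 30° rotation: the query point maps to (20.422, 1.373) in the un-rotated model frame. The nearest boundary edge runs (44.00, 1.00)→(14.50, 1.00); distance from the point to it = 0.37 mm. (Shell/infill is judged within the island containing the point — the largest one.) The point is inside the cross-section, 0.37 mm from the nearest boundary — within the 0.8 mm shell band (2 × 0.4).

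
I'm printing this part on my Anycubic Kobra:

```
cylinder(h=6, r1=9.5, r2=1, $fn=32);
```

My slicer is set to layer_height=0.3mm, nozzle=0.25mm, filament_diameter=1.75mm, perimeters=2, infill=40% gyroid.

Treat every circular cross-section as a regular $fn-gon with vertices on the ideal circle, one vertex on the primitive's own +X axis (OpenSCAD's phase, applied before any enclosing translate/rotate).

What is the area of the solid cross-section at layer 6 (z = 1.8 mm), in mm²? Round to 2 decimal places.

150.77 mm²

At z = 1.8 mm: the cone (r1=9.5→r2=1) has section circumradius 6.950 here — a regular 32-gon (area = (32/2)·6.950²·sin(360°/32) = 150.77 mm²). Overall, the cross-section is a single solid region. Net area = 150.77 mm².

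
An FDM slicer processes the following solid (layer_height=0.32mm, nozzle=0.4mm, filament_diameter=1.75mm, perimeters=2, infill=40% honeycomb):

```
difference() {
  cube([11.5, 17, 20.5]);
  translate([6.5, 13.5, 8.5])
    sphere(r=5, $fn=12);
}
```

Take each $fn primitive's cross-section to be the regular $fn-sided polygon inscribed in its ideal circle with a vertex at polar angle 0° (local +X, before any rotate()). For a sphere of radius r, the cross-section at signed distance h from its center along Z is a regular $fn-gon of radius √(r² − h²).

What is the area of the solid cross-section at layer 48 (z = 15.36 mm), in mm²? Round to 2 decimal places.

195.50 mm²

At z = 15.36 mm: the 11.5×17 cube contributes its full rectangle (area 195.50 mm²); the sphere at (6.5, 13.5) is absent (|z−center|=6.860 > r=5); Subtracting the remaining from the first: none of the subtracted shapes is present at this height, so the 11.5×17 cube is unchanged — area = 195.50 mm². Overall, the cross-section is a single solid region. Net area = 195.50 mm².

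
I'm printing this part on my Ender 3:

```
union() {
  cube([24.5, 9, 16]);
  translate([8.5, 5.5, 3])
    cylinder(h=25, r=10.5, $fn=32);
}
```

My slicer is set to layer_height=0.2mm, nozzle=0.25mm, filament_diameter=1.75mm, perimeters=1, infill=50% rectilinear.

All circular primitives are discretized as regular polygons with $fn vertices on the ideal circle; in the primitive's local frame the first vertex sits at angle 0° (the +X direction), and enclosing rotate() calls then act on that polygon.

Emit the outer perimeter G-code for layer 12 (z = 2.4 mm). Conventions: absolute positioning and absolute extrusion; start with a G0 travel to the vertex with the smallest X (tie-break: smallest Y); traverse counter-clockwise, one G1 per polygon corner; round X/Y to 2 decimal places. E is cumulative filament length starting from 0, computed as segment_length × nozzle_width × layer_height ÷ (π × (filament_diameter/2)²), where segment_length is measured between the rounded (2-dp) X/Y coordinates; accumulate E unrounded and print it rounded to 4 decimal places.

G0 X0.00 Y0.00 Z2.40
G1 X24.50 Y0.00 E0.5093
G1 X24.50 Y9.00 E0.6964
G1 X0.00 Y9.00 E1.2057
G1 X0.00 Y0.00 E1.3928

At z = 2.4 mm: the cube (footprint 24.5×9) is included at this height; the cylinder at (8.5, 5.5) does not reach this height (z outside [3, 28]); Merging all regions: only the 24.5×9 cube is present, so the union is just that shape — 1 connected region. The outline is a single polygon with 4 vertices. Extrusion per mm of travel: 0.25 × 0.2 / (π × 0.875²) = 0.020788. Accumulating E over each segment gives final E = 1.3928.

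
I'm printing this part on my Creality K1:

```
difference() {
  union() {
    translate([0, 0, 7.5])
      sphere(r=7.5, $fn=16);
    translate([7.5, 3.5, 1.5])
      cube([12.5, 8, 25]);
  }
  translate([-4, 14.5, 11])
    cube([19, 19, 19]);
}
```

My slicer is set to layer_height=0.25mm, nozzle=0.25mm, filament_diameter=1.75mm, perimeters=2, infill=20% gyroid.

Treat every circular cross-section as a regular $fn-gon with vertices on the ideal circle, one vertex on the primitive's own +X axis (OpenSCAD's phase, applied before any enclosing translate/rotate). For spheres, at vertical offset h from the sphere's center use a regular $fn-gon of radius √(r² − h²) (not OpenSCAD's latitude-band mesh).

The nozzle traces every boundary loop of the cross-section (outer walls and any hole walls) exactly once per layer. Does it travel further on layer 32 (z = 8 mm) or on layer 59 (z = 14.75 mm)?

layer 32 (z = 8 mm)

Layer 32 (z = 8): the r=7.5 sphere contributes a regular 16-gon of circumradius √(7.5²−0.5²) = 7.483 (perimeter = 2·16·7.483·sin(180°/16) = 46.72 mm); the cube at (7.5, 3.5) is present — its section is the full 12.5×8 rectangle (perimeter 41.00 mm); Combining (union): the 2 present regions are separate (no shared area or edge), so areas and boundary lengths simply add and each stays a separate island — boundary = 87.72 mm; the cube at (-4, 14.5) is not intersected at this z (z outside [11, 30]); After the difference (first − rest): none of the subtracted shapes is present at this height, so the result so far is unchanged — boundary = 87.72 mm. So its perimeter = 87.72 mm. Layer 59 (z = 14.75): the r=7.5 sphere contributes a regular 16-gon of circumradius √(7.5²−7.25²) = 1.920 (perimeter = 2·16·1.920·sin(180°/16) = 11.99 mm); the 12.5×8 cube at (7.5, 3.5) contributes its full rectangle (perimeter 41.00 mm); Merging all regions: the 2 present regions are separate (no shared area or edge), so areas and boundary lengths simply add and each stays a separate island — boundary = 52.99 mm; the cube at (-4, 14.5) is present — its section is the full 19×19 rectangle (perimeter 76.00 mm); Taking the first minus the rest: starting from the result so far, the 19×19 cube at (-4, 14.5) misses the remaining region (no effect) — boundary = 52.99 mm. So its perimeter = 52.99 mm. Layer 32 is larger (87.72 vs 52.99 mm).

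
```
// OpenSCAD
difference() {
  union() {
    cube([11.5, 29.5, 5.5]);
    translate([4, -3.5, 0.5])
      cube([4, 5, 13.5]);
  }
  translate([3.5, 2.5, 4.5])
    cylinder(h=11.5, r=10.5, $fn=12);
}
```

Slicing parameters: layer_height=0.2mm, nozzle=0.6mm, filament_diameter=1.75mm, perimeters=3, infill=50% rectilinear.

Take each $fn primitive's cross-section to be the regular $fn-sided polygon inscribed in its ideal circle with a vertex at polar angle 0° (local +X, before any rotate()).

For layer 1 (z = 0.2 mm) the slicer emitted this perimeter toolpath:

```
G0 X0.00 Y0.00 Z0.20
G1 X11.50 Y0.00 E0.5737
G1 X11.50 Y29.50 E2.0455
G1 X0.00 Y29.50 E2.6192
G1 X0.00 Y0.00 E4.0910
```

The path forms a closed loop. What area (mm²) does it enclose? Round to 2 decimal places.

339.25 mm²

Apply the shoelace formula to the sequence of (X, Y) vertices; enclosed area = 339.25 mm².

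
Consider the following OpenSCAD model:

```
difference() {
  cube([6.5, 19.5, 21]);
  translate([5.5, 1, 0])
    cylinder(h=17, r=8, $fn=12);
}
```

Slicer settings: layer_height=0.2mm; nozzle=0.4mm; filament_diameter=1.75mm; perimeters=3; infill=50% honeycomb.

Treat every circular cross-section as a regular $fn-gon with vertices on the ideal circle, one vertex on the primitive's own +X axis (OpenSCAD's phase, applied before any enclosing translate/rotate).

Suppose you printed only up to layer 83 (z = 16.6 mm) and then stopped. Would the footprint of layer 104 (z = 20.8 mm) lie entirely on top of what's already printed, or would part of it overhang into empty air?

Compare the two slices. At z = 16.6: the cube (footprint 6.5×19.5) is included at this height (area 126.75 mm²); the r=8 cylinder at (5.5, 1) gives a regular 12-gon of circumradius 8 (constant along its height) (area = (12/2)·8.000²·sin(360°/12) = 192.00 mm²); Taking the first minus the rest: starting from the 6.5×19.5 cube (126.75 mm²), the r=8 cylinder at (5.5, 1) partially overlaps it — only the 53.49 mm² overlap (of its 192.00 mm²) is removed, clipping the outline — area = 73.26 mm². At z = 20.8: the cube is present — its section is the full 6.5×19.5 rectangle (area 126.75 mm²); the cylinder at (5.5, 1) is not intersected at this z (z outside [0, 17]); Subtracting the remaining from the first: none of the subtracted shapes is present at this height, so the 6.5×19.5 cube is unchanged — area = 126.75 mm². Checking containment: at z = 20.8 the cross-section extends beyond the z = 16.6 cross-section by about 53.49 mm².

part overhangs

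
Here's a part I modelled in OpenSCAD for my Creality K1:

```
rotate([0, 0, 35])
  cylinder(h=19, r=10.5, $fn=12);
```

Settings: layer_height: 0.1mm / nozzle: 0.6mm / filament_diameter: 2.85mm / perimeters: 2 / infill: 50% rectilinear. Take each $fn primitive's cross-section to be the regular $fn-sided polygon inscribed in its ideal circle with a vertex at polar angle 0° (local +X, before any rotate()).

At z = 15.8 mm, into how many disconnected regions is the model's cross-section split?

At z = 15.8 mm: the r=10.5 cylinder gives a regular 12-gon of circumradius 10.5 (constant along its height); (rotated 35° about Z; rotation is an isometry so areas/perimeters/island counts are preserved). The result has 1 disconnected region.

1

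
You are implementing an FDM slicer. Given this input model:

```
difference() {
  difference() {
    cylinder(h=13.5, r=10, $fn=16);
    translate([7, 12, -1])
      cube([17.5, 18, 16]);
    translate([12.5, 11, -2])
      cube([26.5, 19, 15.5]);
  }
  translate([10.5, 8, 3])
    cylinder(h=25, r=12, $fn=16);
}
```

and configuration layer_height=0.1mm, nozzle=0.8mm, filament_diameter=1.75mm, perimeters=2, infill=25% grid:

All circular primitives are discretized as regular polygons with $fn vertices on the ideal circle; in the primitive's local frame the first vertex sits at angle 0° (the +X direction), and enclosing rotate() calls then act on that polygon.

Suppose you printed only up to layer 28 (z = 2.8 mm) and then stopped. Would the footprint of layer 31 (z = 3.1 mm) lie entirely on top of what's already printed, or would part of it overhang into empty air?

Compare the two slices. At z = 2.8: the r=10 cylinder contributes a regular 16-gon of circumradius 10 (area = (16/2)·10.000²·sin(360°/16) = 306.15 mm²); the 17.5×18 cube at (7, 12) contributes its full rectangle (area 315.00 mm²); the cube at (12.5, 11) is present — its section is the full 26.5×19 rectangle (area 503.50 mm²); After the difference (first − rest): starting from the r=10 cylinder (306.15 mm²), the 17.5×18 cube at (7, 12) misses the remaining region (no effect); the 26.5×19 cube at (12.5, 11) misses the remaining region (no effect) — area = 306.15 mm²; the cylinder at (10.5, 8) is not intersected at this z (z outside [3, 28]); Taking the first minus the rest: none of the subtracted shapes is present at this height, so that combined region is unchanged — area = 306.15 mm². At z = 3.1: the r=10 cylinder contributes a regular 16-gon of circumradius 10 (area = (16/2)·10.000²·sin(360°/16) = 306.15 mm²); the cube at (7, 12) (footprint 17.5×18) is included at this height (area 315.00 mm²); the cube at (12.5, 11) (footprint 26.5×19) is included at this height (area 503.50 mm²); Taking the first minus the rest: starting from the r=10 cylinder (306.15 mm²), the 17.5×18 cube at (7, 12) misses the remaining region (no effect); the 26.5×19 cube at (12.5, 11) misses the remaining region (no effect) — area = 306.15 mm²; the r=12 cylinder at (10.5, 8) gives a regular 16-gon of circumradius 12 (constant along its height) (area = (16/2)·12.000²·sin(360°/16) = 440.85 mm²); Taking the first minus the rest: starting from that combined region (306.15 mm²), the r=12 cylinder at (10.5, 8) partially overlaps it — only the 101.80 mm² overlap (of its 440.85 mm²) is removed, clipping the outline — area = 204.35 mm². Checking containment: the cross-section at z = 3.1 is a subset of the cross-section at z = 2.8.

entirely on top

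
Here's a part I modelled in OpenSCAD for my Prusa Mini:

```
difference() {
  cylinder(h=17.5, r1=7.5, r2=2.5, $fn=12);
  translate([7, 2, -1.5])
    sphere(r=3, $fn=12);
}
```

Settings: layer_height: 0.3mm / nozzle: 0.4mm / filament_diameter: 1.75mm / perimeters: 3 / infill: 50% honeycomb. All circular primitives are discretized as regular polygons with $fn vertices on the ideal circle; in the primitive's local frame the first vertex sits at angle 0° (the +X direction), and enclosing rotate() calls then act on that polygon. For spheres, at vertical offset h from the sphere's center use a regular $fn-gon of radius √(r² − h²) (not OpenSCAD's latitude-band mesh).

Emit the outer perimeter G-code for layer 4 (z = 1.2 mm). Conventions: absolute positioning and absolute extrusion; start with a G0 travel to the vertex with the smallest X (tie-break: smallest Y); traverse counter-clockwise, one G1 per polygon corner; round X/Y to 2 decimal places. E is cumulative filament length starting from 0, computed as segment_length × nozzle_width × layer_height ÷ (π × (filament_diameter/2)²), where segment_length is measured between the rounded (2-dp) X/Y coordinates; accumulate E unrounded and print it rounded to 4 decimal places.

At z = 1.2 mm: the cone contributes a regular 12-gon of circumradius 7.157 (interpolated between r1=7.5 and r2=2.5 at t=0.069); the r=3 sphere at (7, 2) contributes a regular 12-gon of circumradius √(3²−2.7²) = 1.308; Taking the first minus the rest: starting from the cone, the r=3 sphere at (7, 2) partially overlaps it — only the 1.64 mm² overlap (of its 5.13 mm²) is removed, clipping the outline — 1 connected region. The outline is a single polygon with 18 vertices. Extrusion per mm of travel: 0.4 × 0.3 / (π × 0.875²) = 0.049890. Accumulating E over each segment gives final E = 2.2596.

G0 X-7.16 Y0.00 Z1.20
G1 X-6.20 Y-3.58 E0.1849
G1 X-3.58 Y-6.20 E0.3698
G1 X0.00 Y-7.16 E0.5547
G1 X3.58 Y-6.20 E0.7396
G1 X6.20 Y-3.58 E0.9245
G1 X7.16 Y0.00 E1.1094
G1 X6.97 Y0.70 E1.1456
G1 X6.35 Y0.87 E1.1776
G1 X5.87 Y1.35 E1.2115
G1 X5.69 Y2.00 E1.2452
G1 X5.87 Y2.65 E1.2788
G1 X6.32 Y3.11 E1.3109
G1 X6.20 Y3.58 E1.3351
G1 X3.58 Y6.20 E1.5200
G1 X0.00 Y7.16 E1.7049
G1 X-3.58 Y6.20 E1.8898
G1 X-6.20 Y3.58 E2.0747
G1 X-7.16 Y0.00 E2.2596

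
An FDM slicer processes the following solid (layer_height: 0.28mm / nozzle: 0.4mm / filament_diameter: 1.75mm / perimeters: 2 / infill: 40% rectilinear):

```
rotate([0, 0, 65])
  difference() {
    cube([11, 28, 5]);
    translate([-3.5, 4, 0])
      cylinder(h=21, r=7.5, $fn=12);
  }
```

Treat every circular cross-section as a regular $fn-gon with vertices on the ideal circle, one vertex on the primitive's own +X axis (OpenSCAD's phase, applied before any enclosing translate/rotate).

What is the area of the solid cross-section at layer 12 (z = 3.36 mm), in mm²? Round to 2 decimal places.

276.59 mm²

At z = 3.36 mm: the 11×28 cube contributes its full rectangle (area 308.00 mm²); the cylinder at (-3.5, 4): section is a regular 12-gon, circumradius r=7.5 (area = (12/2)·7.500²·sin(360°/12) = 168.75 mm²); Subtracting the remaining from the first: starting from the 11×28 cube (308.00 mm²), the r=7.5 cylinder at (-3.5, 4) partially overlaps it — only the 31.41 mm² overlap (of its 168.75 mm²) is removed, clipping the outline — area = 276.59 mm²; (whole slice rotated 65° about Z — lengths, areas and connectivity unchanged). Overall, the cross-section is a single solid region. Net area = 276.59 mm².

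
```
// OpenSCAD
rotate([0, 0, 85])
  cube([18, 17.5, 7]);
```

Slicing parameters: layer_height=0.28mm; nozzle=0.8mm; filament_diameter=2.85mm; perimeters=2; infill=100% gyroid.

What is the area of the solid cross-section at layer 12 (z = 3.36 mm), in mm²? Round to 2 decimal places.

315.00 mm²

At z = 3.36 mm: the cube (footprint 18×17.5) is included at this height (area 315.00 mm²); (rotated 85° about Z; rotation is an isometry so areas/perimeters/island counts are preserved). Overall, the cross-section is a single solid region. Net area = 315.00 mm².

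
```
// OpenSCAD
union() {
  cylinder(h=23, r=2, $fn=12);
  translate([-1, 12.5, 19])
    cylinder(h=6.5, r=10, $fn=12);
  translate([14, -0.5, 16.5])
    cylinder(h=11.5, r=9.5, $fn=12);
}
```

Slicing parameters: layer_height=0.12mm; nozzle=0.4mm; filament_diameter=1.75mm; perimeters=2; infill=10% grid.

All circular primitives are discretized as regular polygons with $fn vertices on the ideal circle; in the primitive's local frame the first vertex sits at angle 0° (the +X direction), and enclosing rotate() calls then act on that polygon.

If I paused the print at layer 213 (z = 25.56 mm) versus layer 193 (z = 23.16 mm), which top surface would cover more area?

Layer 213 (z = 25.56): the cylinder is absent (z outside [0, 23]); the cylinder at (-1, 12.5) is absent (z outside [19, 25.5]); the r=9.5 cylinder at (14, -0.5) gives a regular 12-gon of circumradius 9.5 (constant along its height) (area = (12/2)·9.500²·sin(360°/12) = 270.75 mm²); Merging all regions: only the r=9.5 cylinder at (14, -0.5) is present, so the union is just that shape — area = 270.75 mm². So its area = 270.75 mm². Layer 193 (z = 23.16): the cylinder is absent (z outside [0, 23]); the cylinder at (-1, 12.5): section is a regular 12-gon, circumradius r=10 (area = (12/2)·10.000²·sin(360°/12) = 300.00 mm²); the cylinder at (14, -0.5): section is a regular 12-gon, circumradius r=9.5 (area = (12/2)·9.500²·sin(360°/12) = 270.75 mm²); Combining (union): the 2 present regions are separate (no shared area or edge), so areas and boundary lengths simply add and each stays a separate island — area = 570.75 mm². So its area = 570.75 mm². Layer 193 is larger (570.75 vs 270.75 mm²).

layer 193 (z = 23.16 mm)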